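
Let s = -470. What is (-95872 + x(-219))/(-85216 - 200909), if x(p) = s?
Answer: 32114/95375 ≈ 0.33671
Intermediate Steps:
x(p) = -470
(-95872 + x(-219))/(-85216 - 200909) = (-95872 - 470)/(-85216 - 200909) = -96342/(-286125) = -96342*(-1/286125) = 32114/95375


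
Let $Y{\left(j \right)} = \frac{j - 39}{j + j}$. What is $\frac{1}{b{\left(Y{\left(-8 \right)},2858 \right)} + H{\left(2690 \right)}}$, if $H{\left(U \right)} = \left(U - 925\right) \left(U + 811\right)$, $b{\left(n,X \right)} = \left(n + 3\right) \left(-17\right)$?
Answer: $\frac{16}{98866625} \approx 1.6183 \cdot 10^{-7}$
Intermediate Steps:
$Y{\left(j \right)} = \frac{-39 + j}{2 j}$
$b{\left(n,X \right)} = -51 - 17 n$ ($b{\left(n,X \right)} = \left(3 + n\right) \left(-17\right) = -51 - 17 n$)
$H{\left(U \right)} = \left(-925 + U\right) \left(811 + U\right)$
$\frac{1}{b{\left(Y{\left(-8 \right)},2858 \right)} + H{\left(2690 \right)}} = \frac{1}{\left(-51 - 17 \frac{-39 - 8}{2 \left(-8\right)}\right) - \left(1056835 - 7236100\right)} = \frac{1}{\left(-51 - 17 \cdot \frac{1}{2} \left(- \frac{1}{8}\right) \left(-47\right)\right) - -6179265} = \frac{1}{\left(-51 - \frac{799}{16}\right) + 6179265} = \frac{1}{- \frac{1615}{16} + 6179265} = \frac{1}{\frac{98866625}{16}} = \frac{16}{98866625}$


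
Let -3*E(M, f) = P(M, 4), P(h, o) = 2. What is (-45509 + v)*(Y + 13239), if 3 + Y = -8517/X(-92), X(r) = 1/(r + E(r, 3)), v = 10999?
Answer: -27693515780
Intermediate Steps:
E(M, f) = -⅔ (E(M, f) = -⅓*2 = -⅔)
X(r) = 1/(-⅔ + r) (X(r) = 1/(r - ⅔) = 1/(-⅔ + r))
Y = 789239 (Y = -3 - 8517/(3/(-2 + 3*(-92))) = -3 - 8517/(3/(-2 - 276)) = -3 - 8517/(3/(-278)) = -3 - 8517/(3*(-1/278)) = -3 - 8517/(-3/278) = -3 - 8517*(-278/3) = -3 + 789242 = 789239)
(-45509 + v)*(Y + 13239) = (-45509 + 10999)*(789239 + 13239) = -34510*802478 = -27693515780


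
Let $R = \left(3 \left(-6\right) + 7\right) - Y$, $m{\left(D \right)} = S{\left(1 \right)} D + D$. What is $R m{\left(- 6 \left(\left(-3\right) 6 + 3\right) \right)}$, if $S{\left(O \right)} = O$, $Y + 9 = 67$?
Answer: $-12420$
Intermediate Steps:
$Y = 58$ ($Y = -9 + 67 = 58$)
$m{\left(D \right)} = 2 D$ ($m{\left(D \right)} = 1 D + D = D + D = 2 D$)
$R = -69$ ($R = \left(3 \left(-6\right) + 7\right) - 58 = \left(-18 + 7\right) - 58 = -11 - 58 = -69$)
$R m{\left(- 6 \left(\left(-3\right) 6 + 3\right) \right)} = - 69 \cdot 2 \left(- 6 \left(\left(-3\right) 6 + 3\right)\right) = - 69 \cdot 2 \left(- 6 \left(-18 + 3\right)\right) = - 69 \cdot 2 \left(\left(-6\right) \left(-15\right)\right) = - 69 \cdot 2 \cdot 90 = \left(-69\right) 180 = -12420$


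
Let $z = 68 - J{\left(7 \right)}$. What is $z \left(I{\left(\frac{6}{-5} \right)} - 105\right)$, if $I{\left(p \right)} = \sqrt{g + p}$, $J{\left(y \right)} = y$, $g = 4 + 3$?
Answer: $-6405 + \frac{61 \sqrt{145}}{5} \approx -6258.1$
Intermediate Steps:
$g = 7$
$I{\left(p \right)} = \sqrt{7 + p}$
$z = 61$ ($z = 68 - 7 = 61$)
$z \left(I{\left(\frac{6}{-5} \right)} - 105\right) = 61 \left(\sqrt{7 + \frac{6}{-5}} - 105\right) = 61 \left(\sqrt{7 + 6 \left(- \frac{1}{5}\right)} - 105\right) = 61 \left(\sqrt{7 - \frac{6}{5}} - 105\right) = 61 \left(\sqrt{\frac{29}{5}} - 105\right) = 61 \left(\frac{\sqrt{145}}{5} - 105\right) = 61 \left(-105 + \frac{\sqrt{145}}{5}\right) = -6405 + \frac{61 \sqrt{145}}{5}$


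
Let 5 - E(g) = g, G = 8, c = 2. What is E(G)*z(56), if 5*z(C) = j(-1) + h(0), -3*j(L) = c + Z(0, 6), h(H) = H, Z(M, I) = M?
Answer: ⅖ ≈ 0.40000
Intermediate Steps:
j(L) = -⅔ (j(L) = -(2 + 0)/3 = -⅓*2 = -⅔)
z(C) = -2/15 (z(C) = (-⅔ + 0)/5 = (⅕)*(-⅔) = -2/15)
E(g) = 5 - g
E(G)*z(56) = (5 - 1*8)*(-2/15) = (5 - 8)*(-2/15) = -3*(-2/15) = ⅖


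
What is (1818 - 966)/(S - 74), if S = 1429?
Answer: 852/1355 ≈ 0.62878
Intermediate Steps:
(1818 - 966)/(S - 74) = (1818 - 966)/(1429 - 74) = 852/1355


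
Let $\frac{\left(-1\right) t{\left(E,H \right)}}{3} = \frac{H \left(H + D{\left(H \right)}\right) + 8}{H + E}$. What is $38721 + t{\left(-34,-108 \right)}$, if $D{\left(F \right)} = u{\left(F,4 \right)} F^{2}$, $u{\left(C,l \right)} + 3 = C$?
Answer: $\frac{212508747}{71} \approx 2.9931 \cdot 10^{6}$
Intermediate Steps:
$u{\left(C,l \right)} = -3 + C$
$D{\left(F \right)} = F^{2} \left(-3 + F\right)$ ($D{\left(F \right)} = \left(-3 + F\right) F^{2} = F^{2} \left(-3 + F\right)$)
$t{\left(E,H \right)} = - \frac{3 \left(8 + H \left(H + H^{2} \left(-3 + H\right)\right)\right)}{E + H}$ ($t{\left(E,H \right)} = - 3 \frac{H \left(H + H^{2} \left(-3 + H\right)\right) + 8}{H + E} = - 3 \frac{8 + H \left(H + H^{2} \left(-3 + H\right)\right)}{E + H} = - \frac{3 \left(8 + H \left(H + H^{2} \left(-3 + H\right)\right)\right)}{E + H}$)
$38721 + t{\left(-34,-108 \right)} = 38721 + \frac{3 \left(-8 - \left(-108\right)^{2} + \left(-108\right)^{3} \left(3 - -108\right)\right)}{-34 - 108} = 38721 + \frac{3 \left(-8 - 11664 - 1259712 \left(3 + 108\right)\right)}{-142} = 38721 + 3 \left(- \frac{1}{142}\right) \left(-8 - 11664 - 139828032\right) = 38721 + 3 \left(- \frac{1}{142}\right) \left(-139839704\right) = 38721 + \frac{209759556}{71} = \frac{212508747}{71}$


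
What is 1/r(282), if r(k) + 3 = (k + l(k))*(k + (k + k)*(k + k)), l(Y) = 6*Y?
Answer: 1/628478169 ≈ 1.5911e-9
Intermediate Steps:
r(k) = -3 + 7*k*(k + 4*k**2) (r(k) = -3 + (k + 6*k)*(k + (k + k)*(k + k)) = -3 + (7*k)*(k + (2*k)*(2*k)) = -3 + (7*k)*(k + 4*k**2) = -3 + 7*k*(k + 4*k**2))
1/r(282) = 1/(-3 + 7*282**2 + 28*282**3) = 1/(-3 + 7*79524 + 28*22425768) = 1/(-3 + 556668 + 627921504) = 1/628478169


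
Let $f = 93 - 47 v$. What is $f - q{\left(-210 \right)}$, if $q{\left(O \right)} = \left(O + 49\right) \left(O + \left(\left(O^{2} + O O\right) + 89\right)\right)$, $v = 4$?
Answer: $14180624$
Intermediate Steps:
$f = -95$ ($f = 93 - 188 = -95$)
$q{\left(O \right)} = \left(49 + O\right) \left(89 + O + 2 O^{2}\right)$ ($q{\left(O \right)} = \left(49 + O\right) \left(O + \left(\left(O^{2} + O^{2}\right) + 89\right)\right) = \left(49 + O\right) \left(O + \left(2 O^{2} + 89\right)\right) = \left(49 + O\right) \left(O + \left(89 + 2 O^{2}\right)\right) = \left(49 + O\right) \left(89 + O + 2 O^{2}\right)$)
$f - q{\left(-210 \right)} = -95 - \left(4361 + 2 \left(-210\right)^{3} + 99 \left(-210\right)^{2} + 138 \left(-210\right)\right) = -95 - \left(4361 + 2 \left(-9261000\right) + 99 \cdot 44100 - 28980\right) = -95 - \left(4361 - 18522000 + 4365900 - 28980\right) = -95 - -14180719 = -95 + 14180719 = 14180624$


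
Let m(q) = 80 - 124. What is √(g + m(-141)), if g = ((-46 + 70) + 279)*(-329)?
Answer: I*√99731 ≈ 315.8*I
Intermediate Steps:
g = -99687 (g = (24 + 279)*(-329) = 303*(-329) = -99687)
m(q) = -44
√(g + m(-141)) = √(-99687 - 44) = √(-99731) = I*√99731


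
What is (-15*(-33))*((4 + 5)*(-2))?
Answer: -8910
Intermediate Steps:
(-15*(-33))*((4 + 5)*(-2)) = 495*(9*(-2)) = 495*(-18) = -8910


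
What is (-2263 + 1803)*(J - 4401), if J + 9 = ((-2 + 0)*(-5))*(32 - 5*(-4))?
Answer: 1789400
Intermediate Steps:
J = 511 (J = -9 + ((-2 + 0)*(-5))*(32 - 5*(-4)) = -9 + (-2*(-5))*(32 + 20) = -9 + 10*52 = -9 + 520 = 511)
(-2263 + 1803)*(J - 4401) = (-2263 + 1803)*(511 - 4401) = -460*(-3890) = 1789400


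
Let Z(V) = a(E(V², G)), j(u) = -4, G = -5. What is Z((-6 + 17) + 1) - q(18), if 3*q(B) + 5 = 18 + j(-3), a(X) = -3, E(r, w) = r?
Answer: -6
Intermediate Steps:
Z(V) = -3
q(B) = 3 (q(B) = -5/3 + (18 - 4)/3 = -5/3 + (⅓)*14 = -5/3 + 14/3 = 3)
Z((-6 + 17) + 1) - q(18) = -3 - 1*3 = -3 - 3 = -6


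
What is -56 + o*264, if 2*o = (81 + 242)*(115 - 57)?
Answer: 2472832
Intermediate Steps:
o = 9367 (o = ((81 + 242)*(115 - 57))/2 = (323*58)/2 = (½)*18734 = 9367)
-56 + o*264 = -56 + 9367*264 = -56 + 2472888 = 2472832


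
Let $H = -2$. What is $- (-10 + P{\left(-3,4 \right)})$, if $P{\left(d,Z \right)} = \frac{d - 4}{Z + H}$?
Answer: $\frac{27}{2} \approx 13.5$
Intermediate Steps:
$P{\left(d,Z \right)} = \frac{-4 + d}{-2 + Z}$ ($P{\left(d,Z \right)} = \frac{d - 4}{Z - 2} = \frac{-4 + d}{-2 + Z}$)
$- (-10 + P{\left(-3,4 \right)}) = - (-10 + \frac{-4 - 3}{-2 + 4}) = - (-10 + \frac{1}{2} \left(-7\right)) = - (-10 - \frac{7}{2}) = \left(-1\right) \left(- \frac{27}{2}\right) = \frac{27}{2}$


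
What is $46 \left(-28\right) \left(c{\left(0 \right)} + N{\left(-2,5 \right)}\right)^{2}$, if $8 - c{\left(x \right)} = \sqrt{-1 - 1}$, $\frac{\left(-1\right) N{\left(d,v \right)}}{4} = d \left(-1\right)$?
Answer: $2576$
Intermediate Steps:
$N{\left(d,v \right)} = 4 d$ ($N{\left(d,v \right)} = - 4 d \left(-1\right) = - 4 \left(- d\right) = 4 d$)
$c{\left(x \right)} = 8 - i \sqrt{2}$ ($c{\left(x \right)} = 8 - \sqrt{-1 - 1} = 8 - \sqrt{-2} = 8 - i \sqrt{2}$)
$46 \left(-28\right) \left(c{\left(0 \right)} + N{\left(-2,5 \right)}\right)^{2} = 46 \left(-28\right) \left(\left(8 - i \sqrt{2}\right) + 4 \left(-2\right)\right)^{2} = - 1288 \left(\left(8 - i \sqrt{2}\right) - 8\right)^{2} = - 1288 \left(- i \sqrt{2}\right)^{2} = \left(-1288\right) \left(-2\right) = 2576$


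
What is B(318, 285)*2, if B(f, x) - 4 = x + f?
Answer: 1214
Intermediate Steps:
B(f, x) = 4 + f + x (B(f, x) = 4 + (x + f) = 4 + (f + x) = 4 + f + x)
B(318, 285)*2 = (4 + 318 + 285)*2 = 607*2 = 1214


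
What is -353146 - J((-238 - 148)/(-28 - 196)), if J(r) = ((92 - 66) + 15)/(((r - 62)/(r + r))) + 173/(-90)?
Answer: -214565385877/607590 ≈ -3.5314e+5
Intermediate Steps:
J(r) = -173/90 + 82*r/(-62 + r) (J(r) = (26 + 15)/(((-62 + r)/((2*r)))) + 173*(-1/90) = 41/(((-62 + r)*(1/(2*r)))) - 173/90 = 41/(((-62 + r)/(2*r))) - 173/90 = 41*(2*r/(-62 + r)) - 173/90 = 82*r/(-62 + r) - 173/90 = -173/90 + 82*r/(-62 + r))
-353146 - J((-238 - 148)/(-28 - 196)) = -353146 - (10726 + 7207*((-238 - 148)/(-28 - 196)))/(90*(-62 + (-238 - 148)/(-28 - 196))) = -353146 - (10726 + 7207*(-386/(-224)))/(90*(-62 - 386/(-224))) = -353146 - (10726 + 7207*(-386*(-1/224)))/(90*(-62 - 386*(-1/224))) = -353146 - (10726 + 7207*(193/112))/(90*(-62 + 193/112)) = -353146 - (10726 + 1390951/112)/(90*(-6751/112)) = -353146 - (-112)*2592263/(90*6751*112) = -353146 - 1*(-2592263/607590) = -353146 + 2592263/607590 = -214565385877/607590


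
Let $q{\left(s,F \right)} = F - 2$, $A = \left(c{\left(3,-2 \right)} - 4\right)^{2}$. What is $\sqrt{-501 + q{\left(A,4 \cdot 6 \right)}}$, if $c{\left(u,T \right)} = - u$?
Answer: $i \sqrt{479} \approx 21.886 i$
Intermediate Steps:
$A = 49$ ($A = \left(\left(-1\right) 3 - 4\right)^{2} = \left(-3 - 4\right)^{2} = \left(-7\right)^{2} = 49$)
$q{\left(s,F \right)} = -2 + F$
$\sqrt{-501 + q{\left(A,4 \cdot 6 \right)}} = \sqrt{-501 + \left(-2 + 4 \cdot 6\right)} = \sqrt{-501 + \left(-2 + 24\right)} = \sqrt{-501 + 22} = \sqrt{-479} = i \sqrt{479}$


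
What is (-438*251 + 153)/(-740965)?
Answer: 21957/148193 ≈ 0.14816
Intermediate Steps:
(-438*251 + 153)/(-740965) = (-109938 + 153)*(-1/740965) = -109785*(-1/740965) = 21957/148193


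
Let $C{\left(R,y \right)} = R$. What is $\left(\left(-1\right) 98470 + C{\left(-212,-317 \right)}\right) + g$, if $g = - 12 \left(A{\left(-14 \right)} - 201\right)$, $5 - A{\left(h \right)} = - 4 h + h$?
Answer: $-95826$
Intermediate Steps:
$A{\left(h \right)} = 5 + 3 h$ ($A{\left(h \right)} = 5 - \left(- 4 h + h\right) = 5 - - 3 h = 5 + 3 h$)
$g = 2856$ ($g = - 12 \left(\left(5 + 3 \left(-14\right)\right) - 201\right) = - 12 \left(\left(5 - 42\right) - 201\right) = - 12 \left(-37 - 201\right) = \left(-12\right) \left(-238\right) = 2856$)
$\left(\left(-1\right) 98470 + C{\left(-212,-317 \right)}\right) + g = \left(\left(-1\right) 98470 - 212\right) + 2856 = \left(-98470 - 212\right) + 2856 = -98682 + 2856 = -95826$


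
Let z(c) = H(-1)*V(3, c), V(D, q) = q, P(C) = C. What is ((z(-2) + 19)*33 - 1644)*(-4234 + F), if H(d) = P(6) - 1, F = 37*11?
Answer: 5154969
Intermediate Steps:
F = 407
H(d) = 5 (H(d) = 6 - 1 = 5)
z(c) = 5*c
((z(-2) + 19)*33 - 1644)*(-4234 + F) = ((5*(-2) + 19)*33 - 1644)*(-4234 + 407) = ((-10 + 19)*33 - 1644)*(-3827) = (9*33 - 1644)*(-3827) = (297 - 1644)*(-3827) = -1347*(-3827) = 5154969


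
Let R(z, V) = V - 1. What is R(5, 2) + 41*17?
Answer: 698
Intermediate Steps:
R(z, V) = -1 + V
R(5, 2) + 41*17 = (-1 + 2) + 41*17 = 1 + 697 = 698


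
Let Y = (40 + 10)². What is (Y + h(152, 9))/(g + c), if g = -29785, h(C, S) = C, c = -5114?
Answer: -884/11633 ≈ -0.075991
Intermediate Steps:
Y = 2500 (Y = 50² = 2500)
(Y + h(152, 9))/(g + c) = (2500 + 152)/(-29785 - 5114) = 2652/(-34899) = 2652*(-1/34899) = -884/11633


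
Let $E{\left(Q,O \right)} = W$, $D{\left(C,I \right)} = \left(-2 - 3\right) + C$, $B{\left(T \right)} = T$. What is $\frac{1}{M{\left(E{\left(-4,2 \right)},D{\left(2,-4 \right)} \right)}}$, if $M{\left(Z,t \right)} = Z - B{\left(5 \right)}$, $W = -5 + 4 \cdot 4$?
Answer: $\frac{1}{6} \approx 0.16667$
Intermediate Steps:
$W = 11$ ($W = -5 + 16 = 11$)
$D{\left(C,I \right)} = -5 + C$
$E{\left(Q,O \right)} = 11$
$M{\left(Z,t \right)} = -5 + Z$ ($M{\left(Z,t \right)} = Z - 5 = -5 + Z$)
$\frac{1}{M{\left(E{\left(-4,2 \right)},D{\left(2,-4 \right)} \right)}} = \frac{1}{-5 + 11} = \frac{1}{6}$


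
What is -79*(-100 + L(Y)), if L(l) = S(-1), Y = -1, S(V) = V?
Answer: 7979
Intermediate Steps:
L(l) = -1
-79*(-100 + L(Y)) = -79*(-100 - 1) = -79*(-101) = 7979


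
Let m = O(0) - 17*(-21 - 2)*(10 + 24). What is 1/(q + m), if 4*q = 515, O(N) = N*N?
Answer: 4/53691 ≈ 7.4500e-5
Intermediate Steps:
O(N) = N²
q = 515/4 (q = (¼)*515 = 515/4 ≈ 128.75)
m = 13294 (m = 0² - 17*(-21 - 2)*(10 + 24) = 0 - (-391)*34 = 0 - 17*(-782) = 0 + 13294 = 13294)
1/(q + m) = 1/(515/4 + 13294) = 1/(53691/4) = 4/53691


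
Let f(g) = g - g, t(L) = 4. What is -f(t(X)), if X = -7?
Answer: 0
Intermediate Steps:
f(g) = 0
-f(t(X)) = -1*0 = 0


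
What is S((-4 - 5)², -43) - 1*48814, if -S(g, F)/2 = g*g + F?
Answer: -61850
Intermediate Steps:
S(g, F) = -2*F - 2*g² (S(g, F) = -2*(g*g + F) = -2*(g² + F) = -2*(F + g²) = -2*F - 2*g²)
S((-4 - 5)², -43) - 1*48814 = (-2*(-43) - 2*(-4 - 5)⁴) - 1*48814 = (86 - 2*((-9)²)²) - 48814 = (86 - 2*81²) - 48814 = (86 - 2*6561) - 48814 = (86 - 13122) - 48814 = -13036 - 48814 = -61850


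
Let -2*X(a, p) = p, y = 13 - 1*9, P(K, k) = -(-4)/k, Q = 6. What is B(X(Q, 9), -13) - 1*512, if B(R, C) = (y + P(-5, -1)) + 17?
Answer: -495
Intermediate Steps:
P(K, k) = 4/k
y = 4 (y = 13 - 9 = 4)
X(a, p) = -p/2
B(R, C) = 17 (B(R, C) = (4 + 4/(-1)) + 17 = (4 + 4*(-1)) + 17 = (4 - 4) + 17 = 0 + 17 = 17)
B(X(Q, 9), -13) - 1*512 = 17 - 1*512 = 17 - 512 = -495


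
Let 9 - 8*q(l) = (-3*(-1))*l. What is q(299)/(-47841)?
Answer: 1/431 ≈ 0.0023202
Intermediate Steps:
q(l) = 9/8 - 3*l/8 (q(l) = 9/8 - (-3*(-1))*l/8 = 9/8 - 3*l/8)
q(299)/(-47841) = (9/8 - 3/8*299)/(-47841) = (9/8 - 897/8)*(-1/47841) = -111*(-1/47841) = 1/431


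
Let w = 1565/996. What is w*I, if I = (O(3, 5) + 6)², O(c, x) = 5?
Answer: 189365/996 ≈ 190.13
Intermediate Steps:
w = 1565/996 (w = 1565*(1/996) = 1565/996 ≈ 1.5713)
I = 121 (I = (5 + 6)² = 11² = 121)
w*I = (1565/996)*121 = 189365/996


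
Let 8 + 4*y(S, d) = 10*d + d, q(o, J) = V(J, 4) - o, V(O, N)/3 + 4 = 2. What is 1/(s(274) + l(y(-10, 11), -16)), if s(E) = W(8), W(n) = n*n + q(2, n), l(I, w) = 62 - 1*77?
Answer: 1/41 ≈ 0.024390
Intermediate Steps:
V(O, N) = -6 (V(O, N) = -12 + 3*2 = -12 + 6 = -6)
q(o, J) = -6 - o
y(S, d) = -2 + 11*d/4 (y(S, d) = -2 + (10*d + d)/4 = -2 + (11*d)/4 = -2 + 11*d/4)
l(I, w) = -15 (l(I, w) = 62 - 77 = -15)
W(n) = -8 + n² (W(n) = n*n + (-6 - 1*2) = n² + (-6 - 2) = n² - 8 = -8 + n²)
s(E) = 56 (s(E) = -8 + 8² = -8 + 64 = 56)
1/(s(274) + l(y(-10, 11), -16)) = 1/(56 - 15) = 1/41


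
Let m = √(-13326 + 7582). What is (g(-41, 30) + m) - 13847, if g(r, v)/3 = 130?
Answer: -13457 + 4*I*√359 ≈ -13457.0 + 75.789*I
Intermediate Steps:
m = 4*I*√359 (m = √(-5744) = 4*I*√359 ≈ 75.789*I)
g(r, v) = 390 (g(r, v) = 3*130 = 390)
(g(-41, 30) + m) - 13847 = (390 + 4*I*√359) - 13847 = -13457 + 4*I*√359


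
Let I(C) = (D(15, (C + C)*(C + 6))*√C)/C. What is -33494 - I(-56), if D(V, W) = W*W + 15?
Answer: -33494 + 31360015*I*√14/28 ≈ -33494.0 + 4.1907e+6*I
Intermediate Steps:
D(V, W) = 15 + W² (D(V, W) = W² + 15 = 15 + W²)
I(C) = (15 + 4*C²*(6 + C)²)/√C (I(C) = ((15 + ((C + C)*(C + 6))²)*√C)/C = ((15 + ((2*C)*(6 + C))²)*√C)/C = ((15 + (2*C*(6 + C))²)*√C)/C = ((15 + 4*C²*(6 + C)²)*√C)/C = (√C*(15 + 4*C²*(6 + C)²))/C = (15 + 4*C²*(6 + C)²)/√C)
-33494 - I(-56) = -33494 - (15 + 4*(-56)²*(6 - 56)²)/√(-56) = -33494 - (-I*√14/28)*(15 + 4*3136*(-50)²) = -33494 - (-I*√14/28)*(15 + 4*3136*2500) = -33494 - (-I*√14/28)*(15 + 31360000) = -33494 - (-I*√14/28)*31360015 = -33494 - (-31360015)*I*√14/28 = -33494 + 31360015*I*√14/28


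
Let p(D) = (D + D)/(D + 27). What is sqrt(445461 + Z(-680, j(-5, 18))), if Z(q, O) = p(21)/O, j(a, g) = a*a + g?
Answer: sqrt(13178518826)/172 ≈ 667.43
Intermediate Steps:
p(D) = 2*D/(27 + D) (p(D) = (2*D)/(27 + D) = 2*D/(27 + D))
j(a, g) = g + a**2 (j(a, g) = a**2 + g = g + a**2)
Z(q, O) = 7/(8*O) (Z(q, O) = (2*21/(27 + 21))/O = (2*21/48)/O = (2*21*(1/48))/O = 7/(8*O))
sqrt(445461 + Z(-680, j(-5, 18))) = sqrt(445461 + 7/(8*(18 + (-5)**2))) = sqrt(445461 + 7/(8*(18 + 25))) = sqrt(445461 + (7/8)/43) = sqrt(445461 + (7/8)*(1/43)) = sqrt(445461 + 7/344) = sqrt(153238591/344) = sqrt(13178518826)/172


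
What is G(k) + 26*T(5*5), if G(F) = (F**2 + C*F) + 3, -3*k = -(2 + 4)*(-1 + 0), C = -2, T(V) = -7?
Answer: -171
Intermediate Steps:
k = -2 (k = -(-1)*(2 + 4)*(-1 + 0)/3 = -(-1)*6*(-1)/3 = -(-1)*(-6)/3 = -1/3*6 = -2)
G(F) = 3 + F**2 - 2*F (G(F) = (F**2 - 2*F) + 3 = 3 + F**2 - 2*F)
G(k) + 26*T(5*5) = (3 + (-2)**2 - 2*(-2)) + 26*(-7) = (3 + 4 + 4) - 182 = 11 - 182 = -171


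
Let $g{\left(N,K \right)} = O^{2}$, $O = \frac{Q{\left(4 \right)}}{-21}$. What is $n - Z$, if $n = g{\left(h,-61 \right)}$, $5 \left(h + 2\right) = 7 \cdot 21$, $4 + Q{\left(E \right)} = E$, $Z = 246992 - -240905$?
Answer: $-487897$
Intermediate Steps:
$Z = 487897$ ($Z = 246992 + 240905 = 487897$)
$Q{\left(E \right)} = -4 + E$
$O = 0$ ($O = \frac{-4 + 4}{-21} = 0 \left(- \frac{1}{21}\right) = 0$)
$h = \frac{137}{5}$ ($h = -2 + \frac{7 \cdot 21}{5} = -2 + \frac{1}{5} \cdot 147 = -2 + \frac{147}{5} = \frac{137}{5} \approx 27.4$)
$g{\left(N,K \right)} = 0$ ($g{\left(N,K \right)} = 0^{2} = 0$)
$n = 0$
$n - Z = 0 - 487897 = -487897$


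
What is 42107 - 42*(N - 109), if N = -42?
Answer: 48449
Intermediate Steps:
42107 - 42*(N - 109) = 42107 - 42*(-42 - 109) = 42107 - 42*(-151) = 42107 - 1*(-6342) = 42107 + 6342 = 48449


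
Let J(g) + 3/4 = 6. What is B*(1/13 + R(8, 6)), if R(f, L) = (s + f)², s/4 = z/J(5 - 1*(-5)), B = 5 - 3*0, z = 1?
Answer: 2202845/5733 ≈ 384.24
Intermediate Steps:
J(g) = 21/4 (J(g) = -¾ + 6 = 21/4)
B = 5 (B = 5 + 0 = 5)
s = 16/21 (s = 4*(1/(21/4)) = 4*(1*(4/21)) = 4*(4/21) = 16/21 ≈ 0.76190)
R(f, L) = (16/21 + f)²
B*(1/13 + R(8, 6)) = 5*(1/13 + (16 + 21*8)²/441) = 5*(1/13 + (16 + 168)²/441) = 5*(1/13 + (1/441)*184²) = 5*(1/13 + (1/441)*33856) = 5*(1/13 + 33856/441) = 5*(440569/5733) = 2202845/5733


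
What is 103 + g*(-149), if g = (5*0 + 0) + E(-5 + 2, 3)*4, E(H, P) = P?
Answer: -1685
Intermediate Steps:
g = 12 (g = (5*0 + 0) + 3*4 = (0 + 0) + 12 = 0 + 12 = 12)
103 + g*(-149) = 103 + 12*(-149) = 103 - 1788 = -1685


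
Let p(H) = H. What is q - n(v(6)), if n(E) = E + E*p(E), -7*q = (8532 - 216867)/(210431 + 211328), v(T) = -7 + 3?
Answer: -35219421/2952313 ≈ -11.929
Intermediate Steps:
v(T) = -4
q = 208335/2952313 (q = -(8532 - 216867)/(7*(210431 + 211328)) = -(-208335)/(7*421759) = -1/7*(-208335/421759) = 208335/2952313 ≈ 0.070567)
n(E) = E + E**2 (n(E) = E + E*E = E + E**2)
q - n(v(6)) = 208335/2952313 - (-4)*(1 - 4) = 208335/2952313 - (-4)*(-3) = 208335/2952313 - 1*12 = 208335/2952313 - 12 = -35219421/2952313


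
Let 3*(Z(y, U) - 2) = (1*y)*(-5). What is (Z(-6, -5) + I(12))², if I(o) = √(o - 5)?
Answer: (12 + √7)² ≈ 214.50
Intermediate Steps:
I(o) = √(-5 + o)
Z(y, U) = 2 - 5*y/3 (Z(y, U) = 2 + ((1*y)*(-5))/3 = 2 + (y*(-5))/3 = 2 + (-5*y)/3 = 2 - 5*y/3)
(Z(-6, -5) + I(12))² = ((2 - 5/3*(-6)) + √(-5 + 12))² = ((2 + 10) + √7)² = (12 + √7)²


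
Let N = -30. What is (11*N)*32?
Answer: -10560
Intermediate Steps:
(11*N)*32 = (11*(-30))*32 = -330*32 = -10560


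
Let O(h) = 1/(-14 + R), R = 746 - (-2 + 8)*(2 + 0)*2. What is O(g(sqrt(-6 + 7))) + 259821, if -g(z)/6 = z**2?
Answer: 183953269/708 ≈ 2.5982e+5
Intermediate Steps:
R = 722 (R = 746 - 6*2*2 = 746 - 6*4 = 746 - 1*24 = 746 - 24 = 722)
g(z) = -6*z**2
O(h) = 1/708 (O(h) = 1/(-14 + 722) = 1/708)
O(g(sqrt(-6 + 7))) + 259821 = 1/708 + 259821 = 183953269/708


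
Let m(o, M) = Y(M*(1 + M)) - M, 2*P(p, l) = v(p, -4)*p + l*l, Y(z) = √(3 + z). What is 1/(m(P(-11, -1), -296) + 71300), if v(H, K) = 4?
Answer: 71596/5125899893 - √87323/5125899893 ≈ 1.3910e-5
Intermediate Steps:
P(p, l) = l²/2 + 2*p (P(p, l) = (4*p + l*l)/2 = (4*p + l²)/2 = (l² + 4*p)/2 = l²/2 + 2*p)
m(o, M) = √(3 + M*(1 + M)) - M
1/(m(P(-11, -1), -296) + 71300) = 1/((√(3 - 296*(1 - 296)) - 1*(-296)) + 71300) = 1/((√(3 - 296*(-295)) + 296) + 71300) = 1/((√(3 + 87320) + 296) + 71300) = 1/((√87323 + 296) + 71300) = 1/((296 + √87323) + 71300) = 1/(71596 + √87323)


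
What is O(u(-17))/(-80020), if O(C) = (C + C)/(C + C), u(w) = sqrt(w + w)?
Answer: -1/80020 ≈ -1.2497e-5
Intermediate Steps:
u(w) = sqrt(2)*sqrt(w) (u(w) = sqrt(2*w) = sqrt(2)*sqrt(w))
O(C) = 1 (O(C) = (2*C)/((2*C)) = (2*C)*(1/(2*C)) = 1)
O(u(-17))/(-80020) = 1/(-80020) = 1*(-1/80020) = -1/80020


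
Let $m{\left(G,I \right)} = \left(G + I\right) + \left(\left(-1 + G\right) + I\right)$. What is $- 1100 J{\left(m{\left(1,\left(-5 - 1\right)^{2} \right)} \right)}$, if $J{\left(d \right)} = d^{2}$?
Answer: $-5861900$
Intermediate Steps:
$m{\left(G,I \right)} = -1 + 2 G + 2 I$ ($m{\left(G,I \right)} = \left(G + I\right) + \left(-1 + G + I\right) = -1 + 2 G + 2 I$)
$- 1100 J{\left(m{\left(1,\left(-5 - 1\right)^{2} \right)} \right)} = - 1100 \left(-1 + 2 \cdot 1 + 2 \left(-5 - 1\right)^{2}\right)^{2} = - 1100 \left(-1 + 2 + 2 \left(-6\right)^{2}\right)^{2} = - 1100 \left(-1 + 2 + 2 \cdot 36\right)^{2} = - 1100 \left(-1 + 2 + 72\right)^{2} = - 1100 \cdot 73^{2} = \left(-1100\right) 5329 = -5861900$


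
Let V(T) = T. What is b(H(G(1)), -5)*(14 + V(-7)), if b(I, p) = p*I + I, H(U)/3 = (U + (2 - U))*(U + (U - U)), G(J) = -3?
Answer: 504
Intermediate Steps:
H(U) = 6*U (H(U) = 3*((U + (2 - U))*(U + (U - U))) = 3*(2*(U + 0)) = 3*(2*U) = 6*U)
b(I, p) = I + I*p (b(I, p) = I*p + I = I + I*p)
b(H(G(1)), -5)*(14 + V(-7)) = ((6*(-3))*(1 - 5))*(14 - 7) = -18*(-4)*7 = 72*7 = 504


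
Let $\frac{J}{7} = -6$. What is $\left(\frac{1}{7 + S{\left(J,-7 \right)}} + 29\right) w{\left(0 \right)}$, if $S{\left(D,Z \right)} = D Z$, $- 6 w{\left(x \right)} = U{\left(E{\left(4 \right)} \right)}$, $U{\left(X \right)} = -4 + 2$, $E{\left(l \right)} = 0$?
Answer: $\frac{2910}{301} \approx 9.6678$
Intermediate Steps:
$J = -42$ ($J = 7 \left(-6\right) = -42$)
$U{\left(X \right)} = -2$
$w{\left(x \right)} = \frac{1}{3}$ ($w{\left(x \right)} = \left(- \frac{1}{6}\right) \left(-2\right) = \frac{1}{3}$)
$\left(\frac{1}{7 + S{\left(J,-7 \right)}} + 29\right) w{\left(0 \right)} = \left(\frac{1}{7 - -294} + 29\right) \frac{1}{3} = \left(\frac{1}{7 + 294} + 29\right) \frac{1}{3} = \left(\frac{1}{301} + 29\right) \frac{1}{3} = \frac{8730}{301} \cdot \frac{1}{3} = \frac{2910}{301}$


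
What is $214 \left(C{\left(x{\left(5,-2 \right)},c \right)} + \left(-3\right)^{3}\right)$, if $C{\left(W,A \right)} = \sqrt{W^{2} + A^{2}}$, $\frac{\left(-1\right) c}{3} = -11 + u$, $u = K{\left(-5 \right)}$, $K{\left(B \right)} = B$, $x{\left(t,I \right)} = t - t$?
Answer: $4494$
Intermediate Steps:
$x{\left(t,I \right)} = 0$
$u = -5$
$c = 48$ ($c = - 3 \left(-11 - 5\right) = \left(-3\right) \left(-16\right) = 48$)
$C{\left(W,A \right)} = \sqrt{A^{2} + W^{2}}$
$214 \left(C{\left(x{\left(5,-2 \right)},c \right)} + \left(-3\right)^{3}\right) = 214 \left(\sqrt{48^{2} + 0^{2}} + \left(-3\right)^{3}\right) = 214 \left(\sqrt{2304 + 0} - 27\right) = 214 \left(\sqrt{2304} - 27\right) = 214 \left(48 - 27\right) = 214 \cdot 21 = 4494$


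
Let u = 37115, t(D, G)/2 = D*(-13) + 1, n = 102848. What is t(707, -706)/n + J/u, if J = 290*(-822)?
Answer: -1259953997/190860176 ≈ -6.6014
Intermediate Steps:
t(D, G) = 2 - 26*D (t(D, G) = 2*(D*(-13) + 1) = 2*(-13*D + 1) = 2*(1 - 13*D) = 2 - 26*D)
J = -238380
t(707, -706)/n + J/u = (2 - 26*707)/102848 - 238380/37115 = (2 - 18382)*(1/102848) - 238380*1/37115 = -18380*1/102848 - 47676/7423 = -4595/25712 - 47676/7423 = -1259953997/190860176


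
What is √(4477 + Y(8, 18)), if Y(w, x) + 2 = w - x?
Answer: √4465 ≈ 66.821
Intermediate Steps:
Y(w, x) = -2 + w - x (Y(w, x) = -2 + (w - x) = -2 + w - x)
√(4477 + Y(8, 18)) = √(4477 + (-2 + 8 - 1*18)) = √(4477 + (-2 + 8 - 18)) = √(4477 - 12) = √4465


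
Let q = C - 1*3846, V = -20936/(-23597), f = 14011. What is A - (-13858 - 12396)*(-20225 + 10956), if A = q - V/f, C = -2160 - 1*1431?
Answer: -80457690278509557/330617567 ≈ -2.4336e+8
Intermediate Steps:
C = -3591 (C = -2160 - 1431 = -3591)
V = 20936/23597 (V = -20936*(-1/23597) = 20936/23597 ≈ 0.88723)
q = -7437 (q = -3591 - 1*3846 = -3591 - 3846 = -7437)
A = -2458802866715/330617567 (A = -7437 - 20936/(23597*14011) = -7437 - 1*20936/330617567 = -7437 - 20936/330617567 = -2458802866715/330617567 ≈ -7437.0)
A - (-13858 - 12396)*(-20225 + 10956) = -2458802866715/330617567 - (-13858 - 12396)*(-20225 + 10956) = -2458802866715/330617567 - (-26254)*(-9269) = -2458802866715/330617567 - 1*243348326 = -2458802866715/330617567 - 243348326 = -80457690278509557/330617567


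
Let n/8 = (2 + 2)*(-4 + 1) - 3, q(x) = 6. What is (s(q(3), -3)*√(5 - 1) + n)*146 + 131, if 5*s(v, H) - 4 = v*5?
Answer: -77017/5 ≈ -15403.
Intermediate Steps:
s(v, H) = ⅘ + v (s(v, H) = ⅘ + (v*5)/5 = ⅘ + (5*v)/5 = ⅘ + v)
n = -120 (n = 8*((2 + 2)*(-4 + 1) - 3) = 8*(4*(-3) - 3) = 8*(-12 - 3) = 8*(-15) = -120)
(s(q(3), -3)*√(5 - 1) + n)*146 + 131 = ((⅘ + 6)*√(5 - 1) - 120)*146 + 131 = (34*√4/5 - 120)*146 + 131 = ((34/5)*2 - 120)*146 + 131 = (68/5 - 120)*146 + 131 = -532/5*146 + 131 = -77672/5 + 131 = -77017/5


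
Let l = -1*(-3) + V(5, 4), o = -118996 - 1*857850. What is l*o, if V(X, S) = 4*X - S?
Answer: -18560074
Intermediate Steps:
o = -976846 (o = -118996 - 857850 = -976846)
V(X, S) = -S + 4*X
l = 19 (l = -1*(-3) + (-1*4 + 4*5) = 3 + (-4 + 20) = 3 + 16 = 19)
l*o = 19*(-976846) = -18560074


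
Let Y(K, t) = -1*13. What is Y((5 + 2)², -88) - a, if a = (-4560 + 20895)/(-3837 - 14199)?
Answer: -8079/668 ≈ -12.094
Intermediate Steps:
a = -605/668 (a = 16335/(-18036) = 16335*(-1/18036) = -605/668 ≈ -0.90569)
Y(K, t) = -13
Y((5 + 2)², -88) - a = -13 - 1*(-605/668) = -13 + 605/668 = -8079/668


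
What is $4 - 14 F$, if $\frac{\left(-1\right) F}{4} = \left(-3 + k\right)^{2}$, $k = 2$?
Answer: $60$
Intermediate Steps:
$F = -4$ ($F = - 4 \left(-3 + 2\right)^{2} = - 4 \left(-1\right)^{2} = \left(-4\right) 1 = -4$)
$4 - 14 F = 4 - -56 = 4 + 56 = 60$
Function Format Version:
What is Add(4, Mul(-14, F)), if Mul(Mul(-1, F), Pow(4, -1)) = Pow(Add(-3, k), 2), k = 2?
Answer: 60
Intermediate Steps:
F = -4 (F = Mul(-4, Pow(Add(-3, 2), 2)) = Mul(-4, Pow(-1, 2)) = Mul(-4, 1) = -4)
Add(4, Mul(-14, F)) = Add(4, Mul(-14, -4)) = Add(4, 56) = 60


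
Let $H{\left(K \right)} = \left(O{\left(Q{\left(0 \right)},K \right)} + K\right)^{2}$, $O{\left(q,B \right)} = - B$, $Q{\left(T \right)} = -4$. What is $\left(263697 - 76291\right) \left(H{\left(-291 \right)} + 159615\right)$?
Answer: $29912808690$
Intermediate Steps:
$H{\left(K \right)} = 0$ ($H{\left(K \right)} = \left(- K + K\right)^{2} = 0^{2} = 0$)
$\left(263697 - 76291\right) \left(H{\left(-291 \right)} + 159615\right) = \left(263697 - 76291\right) \left(0 + 159615\right) = 187406 \cdot 159615 = 29912808690$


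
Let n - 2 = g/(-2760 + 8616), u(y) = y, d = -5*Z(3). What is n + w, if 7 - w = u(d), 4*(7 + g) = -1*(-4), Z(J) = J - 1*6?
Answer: -5857/976 ≈ -6.0010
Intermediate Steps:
Z(J) = -6 + J (Z(J) = J - 6 = -6 + J)
d = 15 (d = -5*(-6 + 3) = -5*(-3) = 15)
g = -6 (g = -7 + (-1*(-4))/4 = -7 + (1/4)*4 = -7 + 1 = -6)
n = 1951/976 (n = 2 - 6/(-2760 + 8616) = 2 - 6/5856 = 2 + (1/5856)*(-6) = 2 - 1/976 = 1951/976 ≈ 1.9990)
w = -8 (w = 7 - 1*15 = 7 - 15 = -8)
n + w = 1951/976 - 8 = -5857/976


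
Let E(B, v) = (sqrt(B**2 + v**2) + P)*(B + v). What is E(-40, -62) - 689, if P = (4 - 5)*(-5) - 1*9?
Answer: -281 - 204*sqrt(1361) ≈ -7806.9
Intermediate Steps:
P = -4 (P = -1*(-5) - 9 = 5 - 9 = -4)
E(B, v) = (-4 + sqrt(B**2 + v**2))*(B + v) (E(B, v) = (sqrt(B**2 + v**2) - 4)*(B + v) = (-4 + sqrt(B**2 + v**2))*(B + v))
E(-40, -62) - 689 = (-4*(-40) - 4*(-62) - 40*sqrt((-40)**2 + (-62)**2) - 62*sqrt((-40)**2 + (-62)**2)) - 689 = (160 + 248 - 40*sqrt(1600 + 3844) - 62*sqrt(1600 + 3844)) - 689 = (160 + 248 - 80*sqrt(1361) - 124*sqrt(1361)) - 689 = (408 - 204*sqrt(1361)) - 689 = -281 - 204*sqrt(1361)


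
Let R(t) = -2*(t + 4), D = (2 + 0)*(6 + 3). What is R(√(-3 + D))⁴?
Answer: 30736 + 7936*√15 ≈ 61472.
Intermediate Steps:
D = 18 (D = 2*9 = 18)
R(t) = -8 - 2*t (R(t) = -2*(4 + t) = -8 - 2*t)
R(√(-3 + D))⁴ = (-8 - 2*√(-3 + 18))⁴ = (-8 - 2*√15)⁴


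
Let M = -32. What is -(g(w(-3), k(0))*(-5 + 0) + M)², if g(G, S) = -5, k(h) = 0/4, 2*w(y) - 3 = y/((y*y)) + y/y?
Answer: -49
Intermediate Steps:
w(y) = 2 + 1/(2*y) (w(y) = 3/2 + (y/((y*y)) + y/y)/2 = 3/2 + (y/(y²) + 1)/2 = 3/2 + (y/y² + 1)/2 = 3/2 + (1/y + 1)/2 = 3/2 + (1 + 1/y)/2 = 3/2 + (½ + 1/(2*y)) = 2 + 1/(2*y))
k(h) = 0 (k(h) = 0*(¼) = 0)
-(g(w(-3), k(0))*(-5 + 0) + M)² = -(-5*(-5 + 0) - 32)² = -(-5*(-5) - 32)² = -(25 - 32)² = -1*(-7)² = -1*49 = -49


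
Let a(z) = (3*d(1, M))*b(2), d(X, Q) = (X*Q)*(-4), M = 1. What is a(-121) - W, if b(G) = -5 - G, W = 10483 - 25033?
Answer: 14634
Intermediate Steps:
W = -14550
d(X, Q) = -4*Q*X (d(X, Q) = (Q*X)*(-4) = -4*Q*X)
a(z) = 84 (a(z) = (3*(-4*1*1))*(-5 - 1*2) = (3*(-4))*(-5 - 2) = -12*(-7) = 84)
a(-121) - W = 84 - 1*(-14550) = 84 + 14550 = 14634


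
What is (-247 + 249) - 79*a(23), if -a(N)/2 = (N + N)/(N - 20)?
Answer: 7274/3 ≈ 2424.7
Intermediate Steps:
a(N) = -4*N/(-20 + N) (a(N) = -2*(N + N)/(N - 20) = -2*2*N/(-20 + N) = -4*N/(-20 + N))
(-247 + 249) - 79*a(23) = (-247 + 249) - (-316)*23/(-20 + 23) = 2 - (-316)*23/3 = 2 - 79*(-92/3) = 2 + 7268/3 = 7274/3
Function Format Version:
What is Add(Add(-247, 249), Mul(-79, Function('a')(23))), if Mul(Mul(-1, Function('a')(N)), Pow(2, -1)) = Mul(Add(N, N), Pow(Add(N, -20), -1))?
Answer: Rational(7274, 3) ≈ 2424.7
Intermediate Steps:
Function('a')(N) = Mul(-4, N, Pow(Add(-20, N), -1)) (Function('a')(N) = Mul(-2, Mul(Add(N, N), Pow(Add(N, -20), -1))) = Mul(-2, Mul(Mul(2, N), Pow(Add(-20, N), -1))) = Mul(-2, Mul(2, N, Pow(Add(-20, N), -1))) = Mul(-4, N, Pow(Add(-20, N), -1)))
Add(Add(-247, 249), Mul(-79, Function('a')(23))) = Add(Add(-247, 249), Mul(-79, Mul(-4, 23, Pow(Add(-20, 23), -1)))) = Add(2, Mul(-79, Mul(-4, 23, Pow(3, -1)))) = Add(2, Mul(-79, Mul(-4, 23, Rational(1, 3)))) = Add(2, Mul(-79, Rational(-92, 3))) = Add(2, Rational(7268, 3)) = Rational(7274, 3)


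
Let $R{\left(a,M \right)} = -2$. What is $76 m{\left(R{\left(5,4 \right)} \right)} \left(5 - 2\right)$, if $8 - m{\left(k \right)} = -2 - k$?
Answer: $1824$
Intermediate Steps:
$m{\left(k \right)} = 10 + k$ ($m{\left(k \right)} = 8 - \left(-2 - k\right) = 8 + \left(2 + k\right) = 10 + k$)
$76 m{\left(R{\left(5,4 \right)} \right)} \left(5 - 2\right) = 76 \left(10 - 2\right) \left(5 - 2\right) = 76 \cdot 8 \cdot 3 = 76 \cdot 24 = 1824$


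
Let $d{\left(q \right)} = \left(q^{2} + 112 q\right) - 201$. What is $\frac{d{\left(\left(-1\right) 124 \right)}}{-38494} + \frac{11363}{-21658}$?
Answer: $- \frac{116320292}{208425763} \approx -0.55809$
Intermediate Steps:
$d{\left(q \right)} = -201 + q^{2} + 112 q$
$\frac{d{\left(\left(-1\right) 124 \right)}}{-38494} + \frac{11363}{-21658} = \frac{-201 + \left(\left(-1\right) 124\right)^{2} + 112 \left(\left(-1\right) 124\right)}{-38494} + \frac{11363}{-21658} = \left(-201 + \left(-124\right)^{2} + 112 \left(-124\right)\right) \left(- \frac{1}{38494}\right) + 11363 \left(- \frac{1}{21658}\right) = \left(-201 + 15376 - 13888\right) \left(- \frac{1}{38494}\right) - \frac{11363}{21658} = 1287 \left(- \frac{1}{38494}\right) - \frac{11363}{21658} = - \frac{1287}{38494} - \frac{11363}{21658} = - \frac{116320292}{208425763}$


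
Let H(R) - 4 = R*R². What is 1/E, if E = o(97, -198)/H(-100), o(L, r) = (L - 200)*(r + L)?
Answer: -999996/10403 ≈ -96.126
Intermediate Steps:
o(L, r) = (-200 + L)*(L + r)
H(R) = 4 + R³ (H(R) = 4 + R*R² = 4 + R³)
E = -10403/999996 (E = (97² - 200*97 - 200*(-198) + 97*(-198))/(4 + (-100)³) = (9409 - 19400 + 39600 - 19206)/(4 - 1000000) = 10403/(-999996) = 10403*(-1/999996) = -10403/999996 ≈ -0.010403)
1/E = 1/(-10403/999996) = -999996/10403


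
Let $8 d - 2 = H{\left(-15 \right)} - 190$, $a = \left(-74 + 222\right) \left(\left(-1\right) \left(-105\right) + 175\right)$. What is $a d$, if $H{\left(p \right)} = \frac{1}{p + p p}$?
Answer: $- \frac{2921446}{3} \approx -9.7382 \cdot 10^{5}$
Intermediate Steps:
$H{\left(p \right)} = \frac{1}{p + p^{2}}$
$a = 41440$ ($a = 148 \left(105 + 175\right) = 148 \cdot 280 = 41440$)
$d = - \frac{39479}{1680}$ ($d = \frac{1}{4} + \frac{\frac{1}{\left(-15\right) \left(1 - 15\right)} - 190}{8} = \frac{1}{4} + \frac{- \frac{1}{15 \left(-14\right)} - 190}{8} = \frac{1}{4} + \frac{\left(- \frac{1}{15}\right) \left(- \frac{1}{14}\right) - 190}{8} = \frac{1}{4} + \frac{\frac{1}{210} - 190}{8} = \frac{1}{4} + \frac{1}{8} \left(- \frac{39899}{210}\right) = \frac{1}{4} - \frac{39899}{1680} = - \frac{39479}{1680} \approx -23.499$)
$a d = 41440 \left(- \frac{39479}{1680}\right) = - \frac{2921446}{3}$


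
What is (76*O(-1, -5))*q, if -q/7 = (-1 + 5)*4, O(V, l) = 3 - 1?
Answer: -17024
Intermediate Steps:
O(V, l) = 2
q = -112 (q = -7*(-1 + 5)*4 = -28*4 = -7*16 = -112)
(76*O(-1, -5))*q = (76*2)*(-112) = 152*(-112) = -17024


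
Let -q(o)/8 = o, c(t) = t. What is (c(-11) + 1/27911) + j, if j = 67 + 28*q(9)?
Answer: -54705559/27911 ≈ -1960.0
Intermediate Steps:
q(o) = -8*o
j = -1949 (j = 67 + 28*(-8*9) = 67 + 28*(-72) = 67 - 2016 = -1949)
(c(-11) + 1/27911) + j = (-11 + 1/27911) - 1949 = -307020/27911 - 1949 = -54705559/27911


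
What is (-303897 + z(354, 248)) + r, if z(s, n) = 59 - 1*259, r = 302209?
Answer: -1888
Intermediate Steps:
z(s, n) = -200 (z(s, n) = 59 - 259 = -200)
(-303897 + z(354, 248)) + r = (-303897 - 200) + 302209 = -304097 + 302209 = -1888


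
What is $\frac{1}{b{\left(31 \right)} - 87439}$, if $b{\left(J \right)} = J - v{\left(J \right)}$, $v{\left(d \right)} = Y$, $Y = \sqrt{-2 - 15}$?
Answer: $\frac{i}{\sqrt{17} - 87408 i} \approx -1.1441 \cdot 10^{-5} + 5.3966 \cdot 10^{-10} i$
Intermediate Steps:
$Y = i \sqrt{17}$ ($Y = \sqrt{-2 - 15} = \sqrt{-17} = i \sqrt{17} \approx 4.1231 i$)
$v{\left(d \right)} = i \sqrt{17}$
$b{\left(J \right)} = J - i \sqrt{17}$
$\frac{1}{b{\left(31 \right)} - 87439} = \frac{1}{\left(31 - i \sqrt{17}\right) - 87439} = \frac{1}{-87408 - i \sqrt{17}}$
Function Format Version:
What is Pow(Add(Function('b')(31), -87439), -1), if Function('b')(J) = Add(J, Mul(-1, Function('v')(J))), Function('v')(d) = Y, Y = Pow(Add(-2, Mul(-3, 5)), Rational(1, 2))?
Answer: Mul(I, Pow(Add(Pow(17, Rational(1, 2)), Mul(-87408, I)), -1)) ≈ Add(-1.1441e-5, Mul(5.3966e-10, I))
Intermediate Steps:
Y = Mul(I, Pow(17, Rational(1, 2))) (Y = Pow(Add(-2, -15), Rational(1, 2)) = Pow(-17, Rational(1, 2)) = Mul(I, Pow(17, Rational(1, 2))) ≈ Mul(4.1231, I))
Function('v')(d) = Mul(I, Pow(17, Rational(1, 2)))
Function('b')(J) = Add(J, Mul(-1, I, Pow(17, Rational(1, 2)))) (Function('b')(J) = Add(J, Mul(-1, Mul(I, Pow(17, Rational(1, 2))))) = Add(J, Mul(-1, I, Pow(17, Rational(1, 2)))))
Pow(Add(Function('b')(31), -87439), -1) = Pow(Add(Add(31, Mul(-1, I, Pow(17, Rational(1, 2)))), -87439), -1) = Pow(Add(-87408, Mul(-1, I, Pow(17, Rational(1, 2)))), -1)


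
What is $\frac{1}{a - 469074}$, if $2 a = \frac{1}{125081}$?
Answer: $- \frac{250162}{117344489987} \approx -2.1319 \cdot 10^{-6}$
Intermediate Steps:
$a = \frac{1}{250162}$ ($a = \frac{1}{2 \cdot 125081} = \frac{1}{2} \cdot \frac{1}{125081} = \frac{1}{250162} \approx 3.9974 \cdot 10^{-6}$)
$\frac{1}{a - 469074} = \frac{1}{\frac{1}{250162} - 469074} = \frac{1}{- \frac{117344489987}{250162}} = - \frac{250162}{117344489987}$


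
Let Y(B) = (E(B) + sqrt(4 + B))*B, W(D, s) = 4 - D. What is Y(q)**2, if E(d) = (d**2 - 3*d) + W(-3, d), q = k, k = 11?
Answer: 1093840 + 22990*sqrt(15) ≈ 1.1829e+6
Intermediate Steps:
q = 11
E(d) = 7 + d**2 - 3*d (E(d) = (d**2 - 3*d) + (4 - 1*(-3)) = (d**2 - 3*d) + (4 + 3) = (d**2 - 3*d) + 7 = 7 + d**2 - 3*d)
Y(B) = B*(7 + B**2 + sqrt(4 + B) - 3*B) (Y(B) = ((7 + B**2 - 3*B) + sqrt(4 + B))*B = (7 + B**2 + sqrt(4 + B) - 3*B)*B = B*(7 + B**2 + sqrt(4 + B) - 3*B))
Y(q)**2 = (11*(7 + 11**2 + sqrt(4 + 11) - 3*11))**2 = (11*(7 + 121 + sqrt(15) - 33))**2 = (11*(95 + sqrt(15)))**2 = (1045 + 11*sqrt(15))**2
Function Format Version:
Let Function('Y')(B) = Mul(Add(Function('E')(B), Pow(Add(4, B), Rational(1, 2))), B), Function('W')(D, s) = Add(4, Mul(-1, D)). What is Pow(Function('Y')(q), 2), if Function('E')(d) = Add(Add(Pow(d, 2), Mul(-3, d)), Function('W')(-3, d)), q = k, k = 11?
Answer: Add(1093840, Mul(22990, Pow(15, Rational(1, 2)))) ≈ 1.1829e+6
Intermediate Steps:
q = 11
Function('E')(d) = Add(7, Pow(d, 2), Mul(-3, d)) (Function('E')(d) = Add(Add(Pow(d, 2), Mul(-3, d)), Add(4, Mul(-1, -3))) = Add(Add(Pow(d, 2), Mul(-3, d)), Add(4, 3)) = Add(Add(Pow(d, 2), Mul(-3, d)), 7) = Add(7, Pow(d, 2), Mul(-3, d)))
Function('Y')(B) = Mul(B, Add(7, Pow(B, 2), Pow(Add(4, B), Rational(1, 2)), Mul(-3, B))) (Function('Y')(B) = Mul(Add(Add(7, Pow(B, 2), Mul(-3, B)), Pow(Add(4, B), Rational(1, 2))), B) = Mul(Add(7, Pow(B, 2), Pow(Add(4, B), Rational(1, 2)), Mul(-3, B)), B) = Mul(B, Add(7, Pow(B, 2), Pow(Add(4, B), Rational(1, 2)), Mul(-3, B))))
Pow(Function('Y')(q), 2) = Pow(Mul(11, Add(7, Pow(11, 2), Pow(Add(4, 11), Rational(1, 2)), Mul(-3, 11))), 2) = Pow(Mul(11, Add(7, 121, Pow(15, Rational(1, 2)), -33)), 2) = Pow(Mul(11, Add(95, Pow(15, Rational(1, 2)))), 2) = Pow(Add(1045, Mul(11, Pow(15, Rational(1, 2)))), 2)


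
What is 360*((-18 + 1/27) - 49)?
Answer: -72320/3 ≈ -24107.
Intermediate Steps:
360*((-18 + 1/27) - 49) = 360*(-485/27 - 49) = 360*(-1808/27) = -72320/3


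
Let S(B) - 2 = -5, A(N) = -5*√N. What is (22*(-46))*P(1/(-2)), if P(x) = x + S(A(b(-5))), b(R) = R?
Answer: 3542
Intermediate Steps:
S(B) = -3 (S(B) = 2 - 5 = -3)
P(x) = -3 + x (P(x) = x - 3 = -3 + x)
(22*(-46))*P(1/(-2)) = (22*(-46))*(-3 + 1/(-2)) = -1012*(-3 - ½) = -1012*(-7/2) = 3542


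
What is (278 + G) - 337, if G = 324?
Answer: 265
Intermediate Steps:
(278 + G) - 337 = (278 + 324) - 337 = 602 - 337 = 265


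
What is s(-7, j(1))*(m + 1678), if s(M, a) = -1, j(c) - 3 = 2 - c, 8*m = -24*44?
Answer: -1546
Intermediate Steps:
m = -132 (m = (-24*44)/8 = (1/8)*(-1056) = -132)
j(c) = 5 - c (j(c) = 3 + (2 - c) = 5 - c)
s(-7, j(1))*(m + 1678) = -(-132 + 1678) = -1*1546 = -1546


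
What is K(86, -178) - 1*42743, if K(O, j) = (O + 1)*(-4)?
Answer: -43091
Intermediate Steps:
K(O, j) = -4 - 4*O (K(O, j) = (1 + O)*(-4) = -4 - 4*O)
K(86, -178) - 1*42743 = (-4 - 4*86) - 1*42743 = (-4 - 344) - 42743 = -348 - 42743 = -43091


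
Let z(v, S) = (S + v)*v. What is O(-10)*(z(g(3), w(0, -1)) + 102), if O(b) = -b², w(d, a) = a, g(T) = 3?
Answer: -10800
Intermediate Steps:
z(v, S) = v*(S + v)
O(-10)*(z(g(3), w(0, -1)) + 102) = (-1*(-10)²)*(3*(-1 + 3) + 102) = (-1*100)*(3*2 + 102) = -100*(6 + 102) = -100*108 = -10800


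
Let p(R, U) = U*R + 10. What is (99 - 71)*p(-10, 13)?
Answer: -3360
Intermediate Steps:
p(R, U) = 10 + R*U (p(R, U) = R*U + 10 = 10 + R*U)
(99 - 71)*p(-10, 13) = (99 - 71)*(10 - 10*13) = 28*(10 - 130) = 28*(-120) = -3360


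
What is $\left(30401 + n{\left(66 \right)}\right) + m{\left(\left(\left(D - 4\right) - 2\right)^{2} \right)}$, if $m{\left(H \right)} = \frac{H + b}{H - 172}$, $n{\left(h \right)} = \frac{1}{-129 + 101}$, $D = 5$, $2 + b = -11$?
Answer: $\frac{48520051}{1596} \approx 30401.0$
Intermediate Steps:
$b = -13$ ($b = -2 - 11 = -13$)
$n{\left(h \right)} = - \frac{1}{28}$ ($n{\left(h \right)} = \frac{1}{-28} = - \frac{1}{28}$)
$m{\left(H \right)} = \frac{-13 + H}{-172 + H}$ ($m{\left(H \right)} = \frac{H - 13}{H - 172} = \frac{-13 + H}{-172 + H}$)
$\left(30401 + n{\left(66 \right)}\right) + m{\left(\left(\left(D - 4\right) - 2\right)^{2} \right)} = \left(30401 - \frac{1}{28}\right) + \frac{-13 + \left(\left(5 - 4\right) - 2\right)^{2}}{-172 + \left(\left(5 - 4\right) - 2\right)^{2}} = \frac{851227}{28} + \frac{-13 + \left(1 - 2\right)^{2}}{-172 + \left(1 - 2\right)^{2}} = \frac{851227}{28} + \frac{-13 + \left(-1\right)^{2}}{-172 + \left(-1\right)^{2}} = \frac{851227}{28} + \frac{-13 + 1}{-172 + 1} = \frac{851227}{28} + \frac{1}{-171} \left(-12\right) = \frac{851227}{28} - - \frac{4}{57} = \frac{851227}{28} + \frac{4}{57} = \frac{48520051}{1596}$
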